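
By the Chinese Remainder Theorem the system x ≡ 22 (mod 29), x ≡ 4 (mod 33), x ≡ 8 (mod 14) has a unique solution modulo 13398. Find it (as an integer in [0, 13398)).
The moduli 29, 33, 14 are pairwise coprime, so by the CRT there is a unique solution mod 29·33·14 = 13398.
Solve by successive substitution. Start with x ≡ 22 (mod 29).
  Combine with x ≡ 4 (mod 33): write x = 22 + 29·t and require 22 + 29·t ≡ 4 (mod 33), i.e. 29·t ≡ 4 − 22 ≡ 15 (mod 33). Since 29^(−1) ≡ 8 (mod 33), t ≡ 8·15 ≡ 21 (mod 33). So x ≡ 22 + 29·21 = 631 (mod 957).
  Combine with x ≡ 8 (mod 14): write x = 631 + 957·t and require 631 + 957·t ≡ 8 (mod 14), i.e. 957·t ≡ 8 − 631 ≡ 7 (mod 14). Since 957^(−1) ≡ 3 (mod 14) (957 ≡ 5 (mod 14)), t ≡ 3·7 ≡ 7 (mod 14). So x ≡ 631 + 957·7 = 7330 (mod 13398).
Unique solution in [0, 13398): x = 7330.

Final answer: x ≡ 7330 (mod 13398); the representative in [0, 13398) is 7330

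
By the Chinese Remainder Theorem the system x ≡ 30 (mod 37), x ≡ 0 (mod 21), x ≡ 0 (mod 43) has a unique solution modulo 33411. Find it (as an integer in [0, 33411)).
x ≡ 1806 (mod 33411); the representative in [0, 33411) is 1806

The moduli 37, 21, 43 are pairwise coprime, so by the CRT there is a unique solution mod 37·21·43 = 33411.
Solve by successive substitution. Start with x ≡ 30 (mod 37).
  Combine with x ≡ 0 (mod 21): write x = 30 + 37·t and require 30 + 37·t ≡ 0 (mod 21), i.e. 37·t ≡ 0 − 30 ≡ 12 (mod 21). Since 37^(−1) ≡ 4 (mod 21) (37 ≡ 16 (mod 21)), t ≡ 4·12 ≡ 6 (mod 21). So x ≡ 30 + 37·6 = 252 (mod 777).
  Combine with x ≡ 0 (mod 43): write x = 252 + 777·t and require 252 + 777·t ≡ 0 (mod 43), i.e. 777·t ≡ 0 − 252 ≡ 6 (mod 43). Since 777^(−1) ≡ 29 (mod 43) (777 ≡ 3 (mod 43)), t ≡ 29·6 ≡ 2 (mod 43). So x ≡ 252 + 777·2 = 1806 (mod 33411).
Unique solution in [0, 33411): x = 1806.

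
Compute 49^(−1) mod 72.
Apply the extended Euclidean algorithm to (72, 49), tracking rows (r, s, t) with s·72 + t·49 = r. Each division r_prev = q·r_cur + r_new produces the new row as (previous row) − q·(current row):
  row A: (72, 1, 0)   [1·72 + 0·49 = 72]
  row B: (49, 0, 1)   [0·72 + 1·49 = 49]
  72 = 1·49 + 23   → row C = row A − 1·row B = (23, 1, −1)   [check: 1·72 − 1·49 = 23]
  49 = 2·23 + 3   → row D = row B − 2·row C = (3, −2, 3)   [check: −2·72 + 3·49 = 3]
  23 = 7·3 + 2   → row E = row C − 7·row D = (2, 15, −22)   [check: 15·72 − 22·49 = 2]
  3 = 1·2 + 1   → row F = row D − 1·row E = (1, −17, 25)   [check: −17·72 + 25·49 = 1]
  2 = 2·1 + 0   → remainder 0, stop. gcd = 1 (last nonzero row F).
The gcd is 1, so 49 is invertible mod 72. The last nonzero row gives −17·72 + 25·49 = 1, so t = 25. So 49^(−1) ≡ 25 (mod 72). Verify: 49 · 25 = 1225 ≡ 1 (mod 72). ✓

Final answer: 49^(−1) ≡ 25 (mod 72)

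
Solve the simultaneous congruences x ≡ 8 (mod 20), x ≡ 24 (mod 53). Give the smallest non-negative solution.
The moduli 20, 53 are pairwise coprime, so by the CRT there is a unique solution mod 20·53 = 1060.
Solve by successive substitution. Start with x ≡ 8 (mod 20).
  Combine with x ≡ 24 (mod 53): write x = 8 + 20·t and require 8 + 20·t ≡ 24 (mod 53), i.e. 20·t ≡ 24 − 8 ≡ 16 (mod 53). Since 20^(−1) ≡ 8 (mod 53), t ≡ 8·16 ≡ 22 (mod 53). So x ≡ 8 + 20·22 = 448 (mod 1060).
Unique solution in [0, 1060): x = 448.

Final answer: x ≡ 448 (mod 1060); the representative in [0, 1060) is 448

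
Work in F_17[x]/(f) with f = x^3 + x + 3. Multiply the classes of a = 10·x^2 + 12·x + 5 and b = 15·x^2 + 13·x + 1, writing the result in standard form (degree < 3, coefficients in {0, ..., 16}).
Multiply as integer polynomials: a · b = 150·x^4 + 310·x^3 + 241·x^2 + 77·x + 5. Reducing coefficients mod 17: a · b ≡ 14·x^4 + 4·x^3 + 3·x^2 + 9·x + 5. Now divide by f(x) = x^3 + x + 3 in F_17[x], eliminating the leading term at each step:
  leading term 14·x^4: subtract (14·x)·f(x) = 14·x^4 + 14·x^2 + 8·x, leaving 4·x^3 + 6·x^2 + x + 5 (coefficients mod 17)
  leading term 4·x^3: subtract (4)·f(x) = 4·x^3 + 4·x + 12, leaving 6·x^2 + 14·x + 10 (coefficients mod 17)
The degree is now < 3, so this is the remainder. Hence a · b ≡ 6·x^2 + 14·x + 10 in F_17[x]/(f).

Final answer: a · b ≡ 6·x^2 + 14·x + 10 (mod f(x))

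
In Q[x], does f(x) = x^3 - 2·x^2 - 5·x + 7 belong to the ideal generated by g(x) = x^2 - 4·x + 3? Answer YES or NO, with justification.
In Q[x] the ideal (g) consists of all multiples of g, so f ∈ (g) iff g | f, i.e. iff the remainder of f on division by g is 0. Divide f by g (g is monic, so eliminate the leading term of the running remainder at each step):
  leading term x^3: subtract (x)·g(x) = x^3 - 4·x^2 + 3·x, leaving 2·x^2 - 8·x + 7
  leading term 2·x^2: subtract (2)·g(x) = 2·x^2 - 8·x + 6, leaving 1
The remainder r(x) = 1 ≠ 0 (and deg r < deg g), so g ∤ f, i.e. f ∉ (g).

Final answer: NO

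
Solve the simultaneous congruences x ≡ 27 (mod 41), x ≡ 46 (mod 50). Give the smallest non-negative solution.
The moduli 41, 50 are pairwise coprime, so by the CRT there is a unique solution mod 41·50 = 2050.
Solve by successive substitution. Start with x ≡ 27 (mod 41).
  Combine with x ≡ 46 (mod 50): write x = 27 + 41·t and require 27 + 41·t ≡ 46 (mod 50), i.e. 41·t ≡ 46 − 27 ≡ 19 (mod 50). Since 41^(−1) ≡ 11 (mod 50), t ≡ 11·19 ≡ 9 (mod 50). So x ≡ 27 + 41·9 = 396 (mod 2050).
Unique solution in [0, 2050): x = 396.

Final answer: x ≡ 396 (mod 2050); the representative in [0, 2050) is 396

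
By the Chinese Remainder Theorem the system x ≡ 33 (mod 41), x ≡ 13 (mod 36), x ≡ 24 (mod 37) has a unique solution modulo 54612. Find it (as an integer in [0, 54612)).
The moduli 41, 36, 37 are pairwise coprime, so by the CRT there is a unique solution mod 41·36·37 = 54612.
Solve by successive substitution. Start with x ≡ 33 (mod 41).
  Combine with x ≡ 13 (mod 36): write x = 33 + 41·t and require 33 + 41·t ≡ 13 (mod 36), i.e. 41·t ≡ 13 − 33 ≡ 16 (mod 36). Since 41^(−1) ≡ 29 (mod 36) (41 ≡ 5 (mod 36)), t ≡ 29·16 ≡ 32 (mod 36). So x ≡ 33 + 41·32 = 1345 (mod 1476).
  Combine with x ≡ 24 (mod 37): write x = 1345 + 1476·t and require 1345 + 1476·t ≡ 24 (mod 37), i.e. 1476·t ≡ 24 − 1345 ≡ 11 (mod 37). Since 1476^(−1) ≡ 9 (mod 37) (1476 ≡ 33 (mod 37)), t ≡ 9·11 ≡ 25 (mod 37). So x ≡ 1345 + 1476·25 = 38245 (mod 54612).
Unique solution in [0, 54612): x = 38245.

Final answer: x ≡ 38245 (mod 54612); the representative in [0, 54612) is 38245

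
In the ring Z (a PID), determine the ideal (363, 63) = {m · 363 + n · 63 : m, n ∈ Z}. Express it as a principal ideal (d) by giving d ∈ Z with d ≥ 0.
In the PID Z, (a, b) is generated by gcd(a, b). Compute gcd(363, 63) with the extended Euclidean algorithm, tracking rows (r, s, t) with s·363 + t·63 = r:
  row A: (363, 1, 0)   [1·363 + 0·63 = 363]
  row B: (63, 0, 1)   [0·363 + 1·63 = 63]
  363 = 5·63 + 48   → row C = row A − 5·row B = (48, 1, −5)   [check: 1·363 − 5·63 = 48]
  63 = 1·48 + 15   → row D = row B − 1·row C = (15, −1, 6)   [check: −1·363 + 6·63 = 15]
  48 = 3·15 + 3   → row E = row C − 3·row D = (3, 4, −23)   [check: 4·363 − 23·63 = 3]
  15 = 5·3 + 0   → remainder 0, stop. gcd = 3 (last nonzero row E).
So gcd(363, 63) = 3, with Bézout identity 4·363 − 23·63 = 3. Containment (⊇): the Bézout identity exhibits 3 as an element of (363, 63), giving (3) ⊆ (363, 63). Containment (⊆): since 3 | 363 and 3 | 63 (363 = 3·121, 63 = 3·21), every Z-linear combination of 363 and 63 is divisible by 3, so (363, 63) ⊆ (3). Therefore (363, 63) = (3), d = 3.

Final answer: (363, 63) = (3); d = 3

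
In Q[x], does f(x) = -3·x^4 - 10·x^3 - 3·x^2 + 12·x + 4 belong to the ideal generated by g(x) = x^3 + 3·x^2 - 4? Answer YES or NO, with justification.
YES

In Q[x] the ideal (g) consists of all multiples of g, so f ∈ (g) iff g | f, i.e. iff the remainder of f on division by g is 0. Divide f by g (g is monic, so eliminate the leading term of the running remainder at each step):
  leading term -3·x^4: subtract (-3·x)·g(x) = -3·x^4 - 9·x^3 + 12·x, leaving -x^3 - 3·x^2 + 4
  leading term -x^3: subtract (-1)·g(x) = -x^3 - 3·x^2 + 4, leaving 0
The remainder is 0, so f(x) = g(x) · h(x) with h(x) = -3·x - 1. Hence g | f, i.e. f ∈ (g).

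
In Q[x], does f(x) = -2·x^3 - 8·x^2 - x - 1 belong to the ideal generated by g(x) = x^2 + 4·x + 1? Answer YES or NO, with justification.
NO

In Q[x] the ideal (g) consists of all multiples of g, so f ∈ (g) iff g | f, i.e. iff the remainder of f on division by g is 0. Divide f by g (g is monic, so eliminate the leading term of the running remainder at each step):
  leading term -2·x^3: subtract (-2·x)·g(x) = -2·x^3 - 8·x^2 - 2·x, leaving x - 1
The remainder r(x) = x - 1 ≠ 0 (and deg r < deg g), so g ∤ f, i.e. f ∉ (g).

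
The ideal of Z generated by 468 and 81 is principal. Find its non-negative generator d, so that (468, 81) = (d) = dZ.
In the PID Z, (a, b) is generated by gcd(a, b). Compute gcd(468, 81) with the extended Euclidean algorithm, tracking rows (r, s, t) with s·468 + t·81 = r:
  row A: (468, 1, 0)   [1·468 + 0·81 = 468]
  row B: (81, 0, 1)   [0·468 + 1·81 = 81]
  468 = 5·81 + 63   → row C = row A − 5·row B = (63, 1, −5)   [check: 1·468 − 5·81 = 63]
  81 = 1·63 + 18   → row D = row B − 1·row C = (18, −1, 6)   [check: −1·468 + 6·81 = 18]
  63 = 3·18 + 9   → row E = row C − 3·row D = (9, 4, −23)   [check: 4·468 − 23·81 = 9]
  18 = 2·9 + 0   → remainder 0, stop. gcd = 9 (last nonzero row E).
So gcd(468, 81) = 9, with Bézout identity 4·468 − 23·81 = 9. Containment (⊇): the Bézout identity exhibits 9 as an element of (468, 81), giving (9) ⊆ (468, 81). Containment (⊆): since 9 | 468 and 9 | 81 (468 = 9·52, 81 = 9·9), every Z-linear combination of 468 and 81 is divisible by 9, so (468, 81) ⊆ (9). Therefore (468, 81) = (9), d = 9.

Final answer: (468, 81) = (9); d = 9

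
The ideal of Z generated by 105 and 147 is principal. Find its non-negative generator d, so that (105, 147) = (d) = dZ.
(105, 147) = (21); d = 21

In the PID Z, (a, b) is generated by gcd(a, b). Compute gcd(147, 105) with the extended Euclidean algorithm, tracking rows (r, s, t) with s·147 + t·105 = r:
  row A: (147, 1, 0)   [1·147 + 0·105 = 147]
  row B: (105, 0, 1)   [0·147 + 1·105 = 105]
  147 = 1·105 + 42   → row C = row A − 1·row B = (42, 1, −1)   [check: 1·147 − 1·105 = 42]
  105 = 2·42 + 21   → row D = row B − 2·row C = (21, −2, 3)   [check: −2·147 + 3·105 = 21]
  42 = 2·21 + 0   → remainder 0, stop. gcd = 21 (last nonzero row D).
So gcd(105, 147) = 21, with Bézout identity −2·147 + 3·105 = 21. Containment (⊇): the Bézout identity exhibits 21 as an element of (105, 147), giving (21) ⊆ (105, 147). Containment (⊆): since 21 | 105 and 21 | 147 (105 = 21·5, 147 = 21·7), every Z-linear combination of 105 and 147 is divisible by 21, so (105, 147) ⊆ (21). Therefore (105, 147) = (21), d = 21.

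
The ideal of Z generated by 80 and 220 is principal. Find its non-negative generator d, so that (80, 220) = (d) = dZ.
In the PID Z, (a, b) is generated by gcd(a, b). Compute gcd(220, 80) with the extended Euclidean algorithm, tracking rows (r, s, t) with s·220 + t·80 = r:
  row A: (220, 1, 0)   [1·220 + 0·80 = 220]
  row B: (80, 0, 1)   [0·220 + 1·80 = 80]
  220 = 2·80 + 60   → row C = row A − 2·row B = (60, 1, −2)   [check: 1·220 − 2·80 = 60]
  80 = 1·60 + 20   → row D = row B − 1·row C = (20, −1, 3)   [check: −1·220 + 3·80 = 20]
  60 = 3·20 + 0   → remainder 0, stop. gcd = 20 (last nonzero row D).
So gcd(80, 220) = 20, with Bézout identity −1·220 + 3·80 = 20. Containment (⊇): the Bézout identity exhibits 20 as an element of (80, 220), giving (20) ⊆ (80, 220). Containment (⊆): since 20 | 80 and 20 | 220 (80 = 20·4, 220 = 20·11), every Z-linear combination of 80 and 220 is divisible by 20, so (80, 220) ⊆ (20). Therefore (80, 220) = (20), d = 20.

Final answer: (80, 220) = (20); d = 20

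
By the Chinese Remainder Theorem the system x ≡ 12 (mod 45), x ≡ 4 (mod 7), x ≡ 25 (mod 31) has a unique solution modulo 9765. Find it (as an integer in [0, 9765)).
x ≡ 8922 (mod 9765); the representative in [0, 9765) is 8922

The moduli 45, 7, 31 are pairwise coprime, so by the CRT there is a unique solution mod 45·7·31 = 9765.
Solve by successive substitution. Start with x ≡ 12 (mod 45).
  Combine with x ≡ 4 (mod 7): write x = 12 + 45·t and require 12 + 45·t ≡ 4 (mod 7), i.e. 45·t ≡ 4 − 12 ≡ 6 (mod 7). Since 45^(−1) ≡ 5 (mod 7) (45 ≡ 3 (mod 7)), t ≡ 5·6 ≡ 2 (mod 7). So x ≡ 12 + 45·2 = 102 (mod 315).
  Combine with x ≡ 25 (mod 31): write x = 102 + 315·t and require 102 + 315·t ≡ 25 (mod 31), i.e. 315·t ≡ 25 − 102 ≡ 16 (mod 31). Since 315^(−1) ≡ 25 (mod 31) (315 ≡ 5 (mod 31)), t ≡ 25·16 ≡ 28 (mod 31). So x ≡ 102 + 315·28 = 8922 (mod 9765).
Unique solution in [0, 9765): x = 8922.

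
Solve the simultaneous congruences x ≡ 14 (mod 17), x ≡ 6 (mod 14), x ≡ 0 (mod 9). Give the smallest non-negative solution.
The moduli 17, 14, 9 are pairwise coprime, so by the CRT there is a unique solution mod 17·14·9 = 2142.
Solve by successive substitution. Start with x ≡ 14 (mod 17).
  Combine with x ≡ 6 (mod 14): write x = 14 + 17·t and require 14 + 17·t ≡ 6 (mod 14), i.e. 17·t ≡ 6 − 14 ≡ 6 (mod 14). Since 17^(−1) ≡ 5 (mod 14) (17 ≡ 3 (mod 14)), t ≡ 5·6 ≡ 2 (mod 14). So x ≡ 14 + 17·2 = 48 (mod 238).
  Combine with x ≡ 0 (mod 9): write x = 48 + 238·t and require 48 + 238·t ≡ 0 (mod 9), i.e. 238·t ≡ 0 − 48 ≡ 6 (mod 9). Since 238^(−1) ≡ 7 (mod 9) (238 ≡ 4 (mod 9)), t ≡ 7·6 ≡ 6 (mod 9). So x ≡ 48 + 238·6 = 1476 (mod 2142).
Unique solution in [0, 2142): x = 1476.

Final answer: x ≡ 1476 (mod 2142); the representative in [0, 2142) is 1476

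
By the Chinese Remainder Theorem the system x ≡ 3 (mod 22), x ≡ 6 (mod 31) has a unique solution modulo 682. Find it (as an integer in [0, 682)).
The moduli 22, 31 are pairwise coprime, so by the CRT there is a unique solution mod 22·31 = 682.
Solve by successive substitution. Start with x ≡ 3 (mod 22).
  Combine with x ≡ 6 (mod 31): write x = 3 + 22·t and require 3 + 22·t ≡ 6 (mod 31), i.e. 22·t ≡ 6 − 3 ≡ 3 (mod 31). Since 22^(−1) ≡ 24 (mod 31), t ≡ 24·3 ≡ 10 (mod 31). So x ≡ 3 + 22·10 = 223 (mod 682).
Unique solution in [0, 682): x = 223.

Final answer: x ≡ 223 (mod 682); the representative in [0, 682) is 223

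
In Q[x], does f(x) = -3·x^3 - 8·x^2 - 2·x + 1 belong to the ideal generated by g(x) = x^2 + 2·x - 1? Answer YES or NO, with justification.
In Q[x] the ideal (g) consists of all multiples of g, so f ∈ (g) iff g | f, i.e. iff the remainder of f on division by g is 0. Divide f by g (g is monic, so eliminate the leading term of the running remainder at each step):
  leading term -3·x^3: subtract (-3·x)·g(x) = -3·x^3 - 6·x^2 + 3·x, leaving -2·x^2 - 5·x + 1
  leading term -2·x^2: subtract (-2)·g(x) = -2·x^2 - 4·x + 2, leaving -x - 1
The remainder r(x) = -x - 1 ≠ 0 (and deg r < deg g), so g ∤ f, i.e. f ∉ (g).

Final answer: NO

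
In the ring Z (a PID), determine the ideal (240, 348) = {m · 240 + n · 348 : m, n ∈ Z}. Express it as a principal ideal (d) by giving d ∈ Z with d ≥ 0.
(240, 348) = (12); d = 12

In the PID Z, (a, b) is generated by gcd(a, b). Compute gcd(348, 240) with the extended Euclidean algorithm, tracking rows (r, s, t) with s·348 + t·240 = r:
  row A: (348, 1, 0)   [1·348 + 0·240 = 348]
  row B: (240, 0, 1)   [0·348 + 1·240 = 240]
  348 = 1·240 + 108   → row C = row A − 1·row B = (108, 1, −1)   [check: 1·348 − 1·240 = 108]
  240 = 2·108 + 24   → row D = row B − 2·row C = (24, −2, 3)   [check: −2·348 + 3·240 = 24]
  108 = 4·24 + 12   → row E = row C − 4·row D = (12, 9, −13)   [check: 9·348 − 13·240 = 12]
  24 = 2·12 + 0   → remainder 0, stop. gcd = 12 (last nonzero row E).
So gcd(240, 348) = 12, with Bézout identity 9·348 − 13·240 = 12. Containment (⊇): the Bézout identity exhibits 12 as an element of (240, 348), giving (12) ⊆ (240, 348). Containment (⊆): since 12 | 240 and 12 | 348 (240 = 12·20, 348 = 12·29), every Z-linear combination of 240 and 348 is divisible by 12, so (240, 348) ⊆ (12). Therefore (240, 348) = (12), d = 12.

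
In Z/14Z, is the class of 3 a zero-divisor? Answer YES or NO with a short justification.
gcd(3, 14) = 1, so 3 is a unit in Z/14Z (it has a multiplicative inverse). A unit cannot be a zero-divisor: if 3·b ≡ 0 then multiplying both sides by 3^(−1) gives b ≡ 0. So 3 is not a zero-divisor.

Final answer: NO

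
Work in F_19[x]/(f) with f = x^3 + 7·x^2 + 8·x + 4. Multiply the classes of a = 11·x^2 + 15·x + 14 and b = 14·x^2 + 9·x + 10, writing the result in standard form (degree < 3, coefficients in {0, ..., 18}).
Multiply as integer polynomials: a · b = 154·x^4 + 309·x^3 + 441·x^2 + 276·x + 140. Reducing coefficients mod 19: a · b ≡ 2·x^4 + 5·x^3 + 4·x^2 + 10·x + 7. Now divide by f(x) = x^3 + 7·x^2 + 8·x + 4 in F_19[x], eliminating the leading term at each step:
  leading term 2·x^4: subtract (2·x)·f(x) = 2·x^4 + 14·x^3 + 16·x^2 + 8·x, leaving 10·x^3 + 7·x^2 + 2·x + 7 (coefficients mod 19)
  leading term 10·x^3: subtract (10)·f(x) = 10·x^3 + 13·x^2 + 4·x + 2, leaving 13·x^2 + 17·x + 5 (coefficients mod 19)
The degree is now < 3, so this is the remainder. Hence a · b ≡ 13·x^2 + 17·x + 5 in F_19[x]/(f).

Final answer: a · b ≡ 13·x^2 + 17·x + 5 (mod f(x))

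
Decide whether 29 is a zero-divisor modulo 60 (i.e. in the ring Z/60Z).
gcd(29, 60) = 1, so 29 is a unit in Z/60Z (it has a multiplicative inverse). A unit cannot be a zero-divisor: if 29·b ≡ 0 then multiplying both sides by 29^(−1) gives b ≡ 0. So 29 is not a zero-divisor.

Final answer: NO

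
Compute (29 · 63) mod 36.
27

Reduce the factors first: 63 ≡ 27 (mod 36), so 29 · 63 ≡ 29 · 27 (mod 36). 29 · 27 = 783. Dividing by 36: 783 = 21·36 + 27. So (29 · 63) mod 36 = 27.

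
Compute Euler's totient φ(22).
φ is multiplicative, with φ(p^e) = p^e − p^(e−1). Factorise 22 = 2 · 11. Then
  φ(22) = (2 − 1) · (11 − 1) = 1 · 10 = 10.

Final answer: φ(22) = 10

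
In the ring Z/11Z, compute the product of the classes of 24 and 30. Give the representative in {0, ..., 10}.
5

Reduce the factors first: 24 ≡ 2, 30 ≡ 8 (mod 11), so 24 · 30 ≡ 2 · 8 (mod 11). 2 · 8 = 16. Dividing by 11: 16 = 1·11 + 5. So (24 · 30) mod 11 = 5.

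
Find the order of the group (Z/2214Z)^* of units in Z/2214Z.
|(Z/2214Z)^*| = 720

(Z/2214Z)^* consists of the classes a with gcd(a, 2214) = 1, so its order is φ(2214). φ is multiplicative, with φ(p^e) = p^e − p^(e−1). Factorise 2214 = 2 · 3^3 · 41. Then
  φ(2214) = (2 − 1) · (3^3 − 3^2) · (41 − 1) = 1 · 18 · 40 = 720.
Thus |(Z/2214Z)^*| = 720.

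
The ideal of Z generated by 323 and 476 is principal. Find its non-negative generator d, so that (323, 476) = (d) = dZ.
In the PID Z, (a, b) is generated by gcd(a, b). Compute gcd(476, 323) with the extended Euclidean algorithm, tracking rows (r, s, t) with s·476 + t·323 = r:
  row A: (476, 1, 0)   [1·476 + 0·323 = 476]
  row B: (323, 0, 1)   [0·476 + 1·323 = 323]
  476 = 1·323 + 153   → row C = row A − 1·row B = (153, 1, −1)   [check: 1·476 − 1·323 = 153]
  323 = 2·153 + 17   → row D = row B − 2·row C = (17, −2, 3)   [check: −2·476 + 3·323 = 17]
  153 = 9·17 + 0   → remainder 0, stop. gcd = 17 (last nonzero row D).
So gcd(323, 476) = 17, with Bézout identity −2·476 + 3·323 = 17. Containment (⊇): the Bézout identity exhibits 17 as an element of (323, 476), giving (17) ⊆ (323, 476). Containment (⊆): since 17 | 323 and 17 | 476 (323 = 17·19, 476 = 17·28), every Z-linear combination of 323 and 476 is divisible by 17, so (323, 476) ⊆ (17). Therefore (323, 476) = (17), d = 17.

Final answer: (323, 476) = (17); d = 17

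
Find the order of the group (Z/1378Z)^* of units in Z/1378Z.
(Z/1378Z)^* consists of the classes a with gcd(a, 1378) = 1, so its order is φ(1378). φ is multiplicative, with φ(p^e) = p^e − p^(e−1). Factorise 1378 = 2 · 13 · 53. Then
  φ(1378) = (2 − 1) · (13 − 1) · (53 − 1) = 1 · 12 · 52 = 624.
Thus |(Z/1378Z)^*| = 624.

Final answer: |(Z/1378Z)^*| = 624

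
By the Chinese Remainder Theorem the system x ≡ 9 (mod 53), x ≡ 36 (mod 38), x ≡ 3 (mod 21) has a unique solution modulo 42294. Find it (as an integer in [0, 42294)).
The moduli 53, 38, 21 are pairwise coprime, so by the CRT there is a unique solution mod 53·38·21 = 42294.
Solve by successive substitution. Start with x ≡ 9 (mod 53).
  Combine with x ≡ 36 (mod 38): write x = 9 + 53·t and require 9 + 53·t ≡ 36 (mod 38), i.e. 53·t ≡ 36 − 9 ≡ 27 (mod 38). Since 53^(−1) ≡ 33 (mod 38) (53 ≡ 15 (mod 38)), t ≡ 33·27 ≡ 17 (mod 38). So x ≡ 9 + 53·17 = 910 (mod 2014).
  Combine with x ≡ 3 (mod 21): write x = 910 + 2014·t and require 910 + 2014·t ≡ 3 (mod 21), i.e. 2014·t ≡ 3 − 910 ≡ 17 (mod 21). Since 2014^(−1) ≡ 10 (mod 21) (2014 ≡ 19 (mod 21)), t ≡ 10·17 ≡ 2 (mod 21). So x ≡ 910 + 2014·2 = 4938 (mod 42294).
Unique solution in [0, 42294): x = 4938.

Final answer: x ≡ 4938 (mod 42294); the representative in [0, 42294) is 4938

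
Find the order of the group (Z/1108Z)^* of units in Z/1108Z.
(Z/1108Z)^* consists of the classes a with gcd(a, 1108) = 1, so its order is φ(1108). φ is multiplicative, with φ(p^e) = p^e − p^(e−1). Factorise 1108 = 2^2 · 277. Then
  φ(1108) = (2^2 − 2^1) · (277 − 1) = 2 · 276 = 552.
Thus |(Z/1108Z)^*| = 552.

Final answer: |(Z/1108Z)^*| = 552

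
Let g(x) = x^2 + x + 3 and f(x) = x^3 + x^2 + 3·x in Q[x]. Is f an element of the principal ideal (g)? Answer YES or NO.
YES

In Q[x] the ideal (g) consists of all multiples of g, so f ∈ (g) iff g | f, i.e. iff the remainder of f on division by g is 0. Divide f by g (g is monic, so eliminate the leading term of the running remainder at each step):
  leading term x^3: subtract (x)·g(x) = x^3 + x^2 + 3·x, leaving 0
The remainder is 0, so f(x) = g(x) · h(x) with h(x) = x. Hence g | f, i.e. f ∈ (g).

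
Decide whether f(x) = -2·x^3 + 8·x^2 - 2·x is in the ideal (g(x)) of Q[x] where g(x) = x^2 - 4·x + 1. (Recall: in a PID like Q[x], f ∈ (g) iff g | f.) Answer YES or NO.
YES

In Q[x] the ideal (g) consists of all multiples of g, so f ∈ (g) iff g | f, i.e. iff the remainder of f on division by g is 0. Divide f by g (g is monic, so eliminate the leading term of the running remainder at each step):
  leading term -2·x^3: subtract (-2·x)·g(x) = -2·x^3 + 8·x^2 - 2·x, leaving 0
The remainder is 0, so f(x) = g(x) · h(x) with h(x) = -2·x. Hence g | f, i.e. f ∈ (g).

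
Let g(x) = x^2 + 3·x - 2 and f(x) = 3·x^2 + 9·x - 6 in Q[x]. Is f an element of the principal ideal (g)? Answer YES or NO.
YES

In Q[x] the ideal (g) consists of all multiples of g, so f ∈ (g) iff g | f, i.e. iff the remainder of f on division by g is 0. Divide f by g (g is monic, so eliminate the leading term of the running remainder at each step):
  leading term 3·x^2: subtract (3)·g(x) = 3·x^2 + 9·x - 6, leaving 0
The remainder is 0, so f(x) = g(x) · h(x) with h(x) = 3. Hence g | f, i.e. f ∈ (g).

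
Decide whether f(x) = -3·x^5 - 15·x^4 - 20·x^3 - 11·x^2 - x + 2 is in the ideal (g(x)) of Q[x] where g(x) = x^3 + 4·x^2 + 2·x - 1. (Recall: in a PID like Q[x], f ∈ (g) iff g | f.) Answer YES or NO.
In Q[x] the ideal (g) consists of all multiples of g, so f ∈ (g) iff g | f, i.e. iff the remainder of f on division by g is 0. Divide f by g (g is monic, so eliminate the leading term of the running remainder at each step):
  leading term -3·x^5: subtract (-3·x^2)·g(x) = -3·x^5 - 12·x^4 - 6·x^3 + 3·x^2, leaving -3·x^4 - 14·x^3 - 14·x^2 - x + 2
  leading term -3·x^4: subtract (-3·x)·g(x) = -3·x^4 - 12·x^3 - 6·x^2 + 3·x, leaving -2·x^3 - 8·x^2 - 4·x + 2
  leading term -2·x^3: subtract (-2)·g(x) = -2·x^3 - 8·x^2 - 4·x + 2, leaving 0
The remainder is 0, so f(x) = g(x) · h(x) with h(x) = -3·x^2 - 3·x - 2. Hence g | f, i.e. f ∈ (g).

Final answer: YES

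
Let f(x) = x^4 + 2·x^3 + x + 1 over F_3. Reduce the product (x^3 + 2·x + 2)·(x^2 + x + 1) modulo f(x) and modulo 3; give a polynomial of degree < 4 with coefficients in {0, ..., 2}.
a · b ≡ 2·x^3 + x (mod f(x))

Multiply as integer polynomials: a · b = x^5 + x^4 + 3·x^3 + 4·x^2 + 4·x + 2. Reducing coefficients mod 3: a · b ≡ x^5 + x^4 + x^2 + x + 2. Now divide by f(x) = x^4 + 2·x^3 + x + 1 in F_3[x], eliminating the leading term at each step:
  leading term x^5: subtract (x)·f(x) = x^5 + 2·x^4 + x^2 + x, leaving 2·x^4 + 2 (coefficients mod 3)
  leading term 2·x^4: subtract (2)·f(x) = 2·x^4 + x^3 + 2·x + 2, leaving 2·x^3 + x (coefficients mod 3)
The degree is now < 4, so this is the remainder. Hence a · b ≡ 2·x^3 + x in F_3[x]/(f).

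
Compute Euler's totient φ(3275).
φ(3275) = 2600

φ is multiplicative, with φ(p^e) = p^e − p^(e−1). Factorise 3275 = 5^2 · 131. Then
  φ(3275) = (5^2 − 5^1) · (131 − 1) = 20 · 130 = 2600.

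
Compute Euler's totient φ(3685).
φ is multiplicative, with φ(p^e) = p^e − p^(e−1). Factorise 3685 = 5 · 11 · 67. Then
  φ(3685) = (5 − 1) · (11 − 1) · (67 − 1) = 4 · 10 · 66 = 2640.

Final answer: φ(3685) = 2640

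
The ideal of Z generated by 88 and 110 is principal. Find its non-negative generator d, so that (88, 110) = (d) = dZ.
In the PID Z, (a, b) is generated by gcd(a, b). Compute gcd(110, 88) with the extended Euclidean algorithm, tracking rows (r, s, t) with s·110 + t·88 = r:
  row A: (110, 1, 0)   [1·110 + 0·88 = 110]
  row B: (88, 0, 1)   [0·110 + 1·88 = 88]
  110 = 1·88 + 22   → row C = row A − 1·row B = (22, 1, −1)   [check: 1·110 − 1·88 = 22]
  88 = 4·22 + 0   → remainder 0, stop. gcd = 22 (last nonzero row C).
So gcd(88, 110) = 22, with Bézout identity 1·110 − 1·88 = 22. Containment (⊇): the Bézout identity exhibits 22 as an element of (88, 110), giving (22) ⊆ (88, 110). Containment (⊆): since 22 | 88 and 22 | 110 (88 = 22·4, 110 = 22·5), every Z-linear combination of 88 and 110 is divisible by 22, so (88, 110) ⊆ (22). Therefore (88, 110) = (22), d = 22.

Final answer: (88, 110) = (22); d = 22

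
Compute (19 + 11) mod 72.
Both summands are already reduced mod 72. 19 + 11 = 30; 30 = 0·72 + 30, so (19 + 11) mod 72 = 30.

Final answer: 30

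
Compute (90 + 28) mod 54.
Reduce the summands first: 90 ≡ 36 (mod 54), so 90 + 28 ≡ 36 + 28 (mod 54). 36 + 28 = 64; 64 = 1·54 + 10, so (90 + 28) mod 54 = 10.

Final answer: 10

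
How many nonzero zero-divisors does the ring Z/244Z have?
In Z/244Z each nonzero element is either a unit (gcd with 244 is 1) or a zero-divisor (gcd > 1). The number of units is φ(244): factorise 244 = 2^2 · 61, so φ(244) = (2^2 − 2^1) · (61 − 1) = 2 · 60 = 120. The nonzero elements number 244 − 1 = 243. Hence the nonzero zero-divisors number 243 − 120 = 123.

Final answer: Z/244Z has 123 nonzero zero-divisors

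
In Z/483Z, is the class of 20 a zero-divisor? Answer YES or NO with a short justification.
NO

gcd(20, 483) = 1, so 20 is a unit in Z/483Z (it has a multiplicative inverse). A unit cannot be a zero-divisor: if 20·b ≡ 0 then multiplying both sides by 20^(−1) gives b ≡ 0. So 20 is not a zero-divisor.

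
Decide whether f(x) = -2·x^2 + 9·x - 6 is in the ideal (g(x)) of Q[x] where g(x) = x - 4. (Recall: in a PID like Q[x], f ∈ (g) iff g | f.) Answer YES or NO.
In Q[x] the ideal (g) consists of all multiples of g, so f ∈ (g) iff g | f, i.e. iff the remainder of f on division by g is 0. Divide f by g (g is monic, so eliminate the leading term of the running remainder at each step):
  leading term -2·x^2: subtract (-2·x)·g(x) = -2·x^2 + 8·x, leaving x - 6
  leading term x: subtract (1)·g(x) = x - 4, leaving -2
The remainder r(x) = -2 ≠ 0 (and deg r < deg g), so g ∤ f, i.e. f ∉ (g).

Final answer: NO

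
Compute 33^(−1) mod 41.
33^(−1) ≡ 5 (mod 41)

Apply the extended Euclidean algorithm to (41, 33), tracking rows (r, s, t) with s·41 + t·33 = r. Each division r_prev = q·r_cur + r_new produces the new row as (previous row) − q·(current row):
  row A: (41, 1, 0)   [1·41 + 0·33 = 41]
  row B: (33, 0, 1)   [0·41 + 1·33 = 33]
  41 = 1·33 + 8   → row C = row A − 1·row B = (8, 1, −1)   [check: 1·41 − 1·33 = 8]
  33 = 4·8 + 1   → row D = row B − 4·row C = (1, −4, 5)   [check: −4·41 + 5·33 = 1]
  8 = 8·1 + 0   → remainder 0, stop. gcd = 1 (last nonzero row D).
The gcd is 1, so 33 is invertible mod 41. The last nonzero row gives −4·41 + 5·33 = 1, so t = 5. So 33^(−1) ≡ 5 (mod 41). Verify: 33 · 5 = 165 ≡ 1 (mod 41). ✓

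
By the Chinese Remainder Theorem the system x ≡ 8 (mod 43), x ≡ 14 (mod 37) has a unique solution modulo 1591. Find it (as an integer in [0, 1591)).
x ≡ 51 (mod 1591); the representative in [0, 1591) is 51

The moduli 43, 37 are pairwise coprime, so by the CRT there is a unique solution mod 43·37 = 1591.
Solve by successive substitution. Start with x ≡ 8 (mod 43).
  Combine with x ≡ 14 (mod 37): write x = 8 + 43·t and require 8 + 43·t ≡ 14 (mod 37), i.e. 43·t ≡ 14 − 8 ≡ 6 (mod 37). Since 43^(−1) ≡ 31 (mod 37) (43 ≡ 6 (mod 37)), t ≡ 31·6 ≡ 1 (mod 37). So x ≡ 8 + 43·1 = 51 (mod 1591).
Unique solution in [0, 1591): x = 51.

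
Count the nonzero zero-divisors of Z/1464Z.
In Z/1464Z each nonzero element is either a unit (gcd with 1464 is 1) or a zero-divisor (gcd > 1). The number of units is φ(1464): factorise 1464 = 2^3 · 3 · 61, so φ(1464) = (2^3 − 2^2) · (3 − 1) · (61 − 1) = 4 · 2 · 60 = 480. The nonzero elements number 1464 − 1 = 1463. Hence the nonzero zero-divisors number 1463 − 480 = 983.

Final answer: Z/1464Z has 983 nonzero zero-divisors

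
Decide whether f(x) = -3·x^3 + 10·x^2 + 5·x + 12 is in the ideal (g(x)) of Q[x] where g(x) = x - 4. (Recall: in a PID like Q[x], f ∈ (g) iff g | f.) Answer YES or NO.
YES

In Q[x] the ideal (g) consists of all multiples of g, so f ∈ (g) iff g | f, i.e. iff the remainder of f on division by g is 0. Divide f by g (g is monic, so eliminate the leading term of the running remainder at each step):
  leading term -3·x^3: subtract (-3·x^2)·g(x) = -3·x^3 + 12·x^2, leaving -2·x^2 + 5·x + 12
  leading term -2·x^2: subtract (-2·x)·g(x) = -2·x^2 + 8·x, leaving 12 - 3·x
  leading term -3·x: subtract (-3)·g(x) = 12 - 3·x, leaving 0
The remainder is 0, so f(x) = g(x) · h(x) with h(x) = -3·x^2 - 2·x - 3. Hence g | f, i.e. f ∈ (g).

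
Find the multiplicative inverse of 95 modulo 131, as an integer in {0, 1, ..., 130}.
95^(−1) ≡ 40 (mod 131)

Apply the extended Euclidean algorithm to (131, 95), tracking rows (r, s, t) with s·131 + t·95 = r. Each division r_prev = q·r_cur + r_new produces the new row as (previous row) − q·(current row):
  row A: (131, 1, 0)   [1·131 + 0·95 = 131]
  row B: (95, 0, 1)   [0·131 + 1·95 = 95]
  131 = 1·95 + 36   → row C = row A − 1·row B = (36, 1, −1)   [check: 1·131 − 1·95 = 36]
  95 = 2·36 + 23   → row D = row B − 2·row C = (23, −2, 3)   [check: −2·131 + 3·95 = 23]
  36 = 1·23 + 13   → row E = row C − 1·row D = (13, 3, −4)   [check: 3·131 − 4·95 = 13]
  23 = 1·13 + 10   → row F = row D − 1·row E = (10, −5, 7)   [check: −5·131 + 7·95 = 10]
  13 = 1·10 + 3   → row G = row E − 1·row F = (3, 8, −11)   [check: 8·131 − 11·95 = 3]
  10 = 3·3 + 1   → row H = row F − 3·row G = (1, −29, 40)   [check: −29·131 + 40·95 = 1]
  3 = 3·1 + 0   → remainder 0, stop. gcd = 1 (last nonzero row H).
The gcd is 1, so 95 is invertible mod 131. The last nonzero row gives −29·131 + 40·95 = 1, so t = 40. So 95^(−1) ≡ 40 (mod 131). Verify: 95 · 40 = 3800 ≡ 1 (mod 131). ✓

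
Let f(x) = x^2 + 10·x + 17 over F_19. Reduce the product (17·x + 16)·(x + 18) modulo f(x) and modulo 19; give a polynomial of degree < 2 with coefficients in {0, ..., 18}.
a · b ≡ 18 (mod f(x))

Multiply as integer polynomials: a · b = 17·x^2 + 322·x + 288. Reducing coefficients mod 19: a · b ≡ 17·x^2 + 18·x + 3. Now divide by f(x) = x^2 + 10·x + 17 in F_19[x], eliminating the leading term at each step:
  leading term 17·x^2: subtract (17)·f(x) = 17·x^2 + 18·x + 4, leaving 18 (coefficients mod 19)
The degree is now < 2, so this is the remainder. Hence a · b ≡ 18 in F_19[x]/(f).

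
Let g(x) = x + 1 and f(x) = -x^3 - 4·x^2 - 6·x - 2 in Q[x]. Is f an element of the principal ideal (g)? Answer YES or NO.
NO

In Q[x] the ideal (g) consists of all multiples of g, so f ∈ (g) iff g | f, i.e. iff the remainder of f on division by g is 0. Divide f by g (g is monic, so eliminate the leading term of the running remainder at each step):
  leading term -x^3: subtract (-x^2)·g(x) = -x^3 - x^2, leaving -3·x^2 - 6·x - 2
  leading term -3·x^2: subtract (-3·x)·g(x) = -3·x^2 - 3·x, leaving -3·x - 2
  leading term -3·x: subtract (-3)·g(x) = -3·x - 3, leaving 1
The remainder r(x) = 1 ≠ 0 (and deg r < deg g), so g ∤ f, i.e. f ∉ (g).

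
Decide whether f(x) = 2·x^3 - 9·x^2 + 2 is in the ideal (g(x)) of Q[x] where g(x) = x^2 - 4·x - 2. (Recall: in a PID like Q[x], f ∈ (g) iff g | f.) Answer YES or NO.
YES

In Q[x] the ideal (g) consists of all multiples of g, so f ∈ (g) iff g | f, i.e. iff the remainder of f on division by g is 0. Divide f by g (g is monic, so eliminate the leading term of the running remainder at each step):
  leading term 2·x^3: subtract (2·x)·g(x) = 2·x^3 - 8·x^2 - 4·x, leaving -x^2 + 4·x + 2
  leading term -x^2: subtract (-1)·g(x) = -x^2 + 4·x + 2, leaving 0
The remainder is 0, so f(x) = g(x) · h(x) with h(x) = 2·x - 1. Hence g | f, i.e. f ∈ (g).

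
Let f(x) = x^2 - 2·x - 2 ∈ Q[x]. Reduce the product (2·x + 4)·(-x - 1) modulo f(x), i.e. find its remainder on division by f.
First multiply in Q[x] without reducing: a · b = -2·x^2 - 6·x - 4. Now divide by f(x) = x^2 - 2·x - 2, eliminating the leading term at each step:
  leading term -2·x^2: subtract (-2)·f(x) = -2·x^2 + 4·x + 4, leaving -10·x - 8
The degree is now < 2, so this is the remainder. Hence a · b ≡ -10·x - 8 in Q[x]/(f).

Final answer: a · b ≡ -10·x - 8 (mod f(x))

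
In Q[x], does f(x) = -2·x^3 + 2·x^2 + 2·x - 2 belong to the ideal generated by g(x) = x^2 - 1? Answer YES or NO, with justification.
YES

In Q[x] the ideal (g) consists of all multiples of g, so f ∈ (g) iff g | f, i.e. iff the remainder of f on division by g is 0. Divide f by g (g is monic, so eliminate the leading term of the running remainder at each step):
  leading term -2·x^3: subtract (-2·x)·g(x) = -2·x^3 + 2·x, leaving 2·x^2 - 2
  leading term 2·x^2: subtract (2)·g(x) = 2·x^2 - 2, leaving 0
The remainder is 0, so f(x) = g(x) · h(x) with h(x) = 2 - 2·x. Hence g | f, i.e. f ∈ (g).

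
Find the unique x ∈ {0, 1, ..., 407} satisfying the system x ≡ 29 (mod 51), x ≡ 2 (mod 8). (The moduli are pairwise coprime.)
x ≡ 386 (mod 408); the representative in [0, 408) is 386

The moduli 51, 8 are pairwise coprime, so by the CRT there is a unique solution mod 51·8 = 408.
Solve by successive substitution. Start with x ≡ 29 (mod 51).
  Combine with x ≡ 2 (mod 8): write x = 29 + 51·t and require 29 + 51·t ≡ 2 (mod 8), i.e. 51·t ≡ 2 − 29 ≡ 5 (mod 8). Since 51^(−1) ≡ 3 (mod 8) (51 ≡ 3 (mod 8)), t ≡ 3·5 ≡ 7 (mod 8). So x ≡ 29 + 51·7 = 386 (mod 408).
Unique solution in [0, 408): x = 386.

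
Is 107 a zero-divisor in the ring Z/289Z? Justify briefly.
gcd(107, 289) = 1, so 107 is a unit in Z/289Z (it has a multiplicative inverse). A unit cannot be a zero-divisor: if 107·b ≡ 0 then multiplying both sides by 107^(−1) gives b ≡ 0. So 107 is not a zero-divisor.

Final answer: NO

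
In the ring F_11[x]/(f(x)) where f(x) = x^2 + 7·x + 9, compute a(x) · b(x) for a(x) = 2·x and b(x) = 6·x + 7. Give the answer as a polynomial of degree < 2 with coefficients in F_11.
a · b ≡ 7·x + 2 (mod f(x))

Multiply as integer polynomials: a · b = 12·x^2 + 14·x. Reducing coefficients mod 11: a · b ≡ x^2 + 3·x. Now divide by f(x) = x^2 + 7·x + 9 in F_11[x], eliminating the leading term at each step:
  leading term x^2: subtract (1)·f(x) = x^2 + 7·x + 9, leaving 7·x + 2 (coefficients mod 11)
The degree is now < 2, so this is the remainder. Hence a · b ≡ 7·x + 2 in F_11[x]/(f).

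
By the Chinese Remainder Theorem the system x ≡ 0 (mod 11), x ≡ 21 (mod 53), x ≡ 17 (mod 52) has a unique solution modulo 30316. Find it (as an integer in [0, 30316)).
x ≡ 21857 (mod 30316); the representative in [0, 30316) is 21857

The moduli 11, 53, 52 are pairwise coprime, so by the CRT there is a unique solution mod 11·53·52 = 30316.
Solve by successive substitution. Start with x ≡ 0 (mod 11).
  Combine with x ≡ 21 (mod 53): write x = 11·t and require 11·t ≡ 21 (mod 53). Since 11^(−1) ≡ 29 (mod 53), t ≡ 29·21 ≡ 26 (mod 53). So x ≡ 11·26 = 286 (mod 583).
  Combine with x ≡ 17 (mod 52): write x = 286 + 583·t and require 286 + 583·t ≡ 17 (mod 52), i.e. 583·t ≡ 17 − 286 ≡ 43 (mod 52). Since 583^(−1) ≡ 19 (mod 52) (583 ≡ 11 (mod 52)), t ≡ 19·43 ≡ 37 (mod 52). So x ≡ 286 + 583·37 = 21857 (mod 30316).
Unique solution in [0, 30316): x = 21857.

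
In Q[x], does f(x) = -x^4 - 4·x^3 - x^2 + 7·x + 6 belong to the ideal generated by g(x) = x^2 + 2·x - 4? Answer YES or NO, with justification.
NO

In Q[x] the ideal (g) consists of all multiples of g, so f ∈ (g) iff g | f, i.e. iff the remainder of f on division by g is 0. Divide f by g (g is monic, so eliminate the leading term of the running remainder at each step):
  leading term -x^4: subtract (-x^2)·g(x) = -x^4 - 2·x^3 + 4·x^2, leaving -2·x^3 - 5·x^2 + 7·x + 6
  leading term -2·x^3: subtract (-2·x)·g(x) = -2·x^3 - 4·x^2 + 8·x, leaving -x^2 - x + 6
  leading term -x^2: subtract (-1)·g(x) = -x^2 - 2·x + 4, leaving x + 2
The remainder r(x) = x + 2 ≠ 0 (and deg r < deg g), so g ∤ f, i.e. f ∉ (g).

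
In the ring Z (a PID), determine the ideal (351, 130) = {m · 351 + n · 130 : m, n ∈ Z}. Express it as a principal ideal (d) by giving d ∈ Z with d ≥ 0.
In the PID Z, (a, b) is generated by gcd(a, b). Compute gcd(351, 130) with the extended Euclidean algorithm, tracking rows (r, s, t) with s·351 + t·130 = r:
  row A: (351, 1, 0)   [1·351 + 0·130 = 351]
  row B: (130, 0, 1)   [0·351 + 1·130 = 130]
  351 = 2·130 + 91   → row C = row A − 2·row B = (91, 1, −2)   [check: 1·351 − 2·130 = 91]
  130 = 1·91 + 39   → row D = row B − 1·row C = (39, −1, 3)   [check: −1·351 + 3·130 = 39]
  91 = 2·39 + 13   → row E = row C − 2·row D = (13, 3, −8)   [check: 3·351 − 8·130 = 13]
  39 = 3·13 + 0   → remainder 0, stop. gcd = 13 (last nonzero row E).
So gcd(351, 130) = 13, with Bézout identity 3·351 − 8·130 = 13. Containment (⊇): the Bézout identity exhibits 13 as an element of (351, 130), giving (13) ⊆ (351, 130). Containment (⊆): since 13 | 351 and 13 | 130 (351 = 13·27, 130 = 13·10), every Z-linear combination of 351 and 130 is divisible by 13, so (351, 130) ⊆ (13). Therefore (351, 130) = (13), d = 13.

Final answer: (351, 130) = (13); d = 13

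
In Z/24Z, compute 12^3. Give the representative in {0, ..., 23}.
Use repeated squaring. Binary(3) = 11. Walk through the bits of the exponent 3 left-to-right: at each bit after the leading one, square the running value, then multiply by 12 if the bit is 1 (always reducing mod 24):
  bit 1 = 1 (leading): start with 12.
  bit 2 = 1: square 12^2 = 144 ≡ 0; bit is 1, so multiply 0·12 = 0 (mod 24).
Final value: 12^3 ≡ 0 (mod 24).

Final answer: 0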